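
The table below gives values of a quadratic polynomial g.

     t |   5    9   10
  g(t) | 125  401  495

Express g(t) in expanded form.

Write g(t) = at^2 + bt + c. Substituting each data point gives a linear system:
  25a + 5b + c = 125
  81a + 9b + c = 401
  100a + 10b + c = 495
Solving the system yields a = 5, b = -1, c = 5.
So g(t) = 5t^2 - t + 5.
Check: g(5) = 125. ✓

g(t) = 5t^2 - t + 5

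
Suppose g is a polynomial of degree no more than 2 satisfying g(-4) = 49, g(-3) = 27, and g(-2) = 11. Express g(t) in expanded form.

g(t) = 3t^2 - t - 3

Write g(t) = at^2 + bt + c. Substituting each data point gives a linear system:
  16a - 4b + c = 49
  9a - 3b + c = 27
  4a - 2b + c = 11
Solving the system yields a = 3, b = -1, c = -3.
So g(t) = 3t² - t - 3.
Check: g(-2) = 11. ✓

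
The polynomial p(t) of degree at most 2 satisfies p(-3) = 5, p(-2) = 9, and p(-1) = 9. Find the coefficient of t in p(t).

Write p(t) = at^2 + bt + c. Substituting each data point gives a linear system:
  9a - 3b + c = 5
  4a - 2b + c = 9
  a - b + c = 9
Solving the system yields a = -2, b = -6, c = 5.
So p(t) = -2t² - 6t + 5.
The coefficient of t is -6.

-6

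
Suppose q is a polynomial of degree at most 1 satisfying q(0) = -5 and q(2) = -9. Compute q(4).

Using the Lagrange interpolation formula with nodes 0, 2:
  L_0(u) = (u - 2) / -2
  L_1(u) = u / 2
Then q(u) = -5·L_0(u) - 9·L_1(u).
Expanding and collecting terms gives q(u) = -2u - 5.
Evaluating at u = 4: q(4) = -13.

-13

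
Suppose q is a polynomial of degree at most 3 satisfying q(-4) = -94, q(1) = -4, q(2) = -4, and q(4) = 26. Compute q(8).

Write q(n) = an^3 + bn^2 + cn + d. Substituting each data point gives a linear system:
  -64a + 16b - 4c + d = -94
  a + b + c + d = -4
  8a + 4b + 2c + d = -4
  64a + 16b + 4c + d = 26
Solving the system yields a = 1, b = -2, c = -1, d = -2.
So q(n) = n^3 - 2n^2 - n - 2.
Then q(8) = 374.

374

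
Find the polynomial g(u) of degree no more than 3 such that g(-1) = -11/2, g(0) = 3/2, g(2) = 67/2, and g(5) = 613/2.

g(u) = 2u^3 + u^2 + 6u + 3/2

Write g(u) = au^3 + bu^2 + cu + d. Substituting each data point gives a linear system:
  -a + b - c + d = -11/2
  d = 3/2
  8a + 4b + 2c + d = 67/2
  125a + 25b + 5c + d = 613/2
Solving the system yields a = 2, b = 1, c = 6, d = 3/2.
So g(u) = 2u³ + u² + 6u + 3/2.
Check: g(0) = 3/2. ✓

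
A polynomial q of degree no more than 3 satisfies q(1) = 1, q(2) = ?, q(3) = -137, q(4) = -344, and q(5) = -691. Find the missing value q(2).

-34

On equispaced nodes a degree-3 polynomial has vanishing fourth forward difference, so
  q(1) - 4·q(2) + 6·q(3) - 4·q(4) + q(5) = 0.
Substituting the known values and solving for q(2):
  -4·q(2) = 136
  q(2) = -34.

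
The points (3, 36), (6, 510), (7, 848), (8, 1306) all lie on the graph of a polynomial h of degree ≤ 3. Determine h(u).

h(u) = 3u^3 - 3u^2 - 4u - 6

Using the Lagrange interpolation formula with nodes 3, 6, 7, 8:
  L_0(u) = (u - 6)(u - 7)(u - 8) / -60
  L_1(u) = (u - 3)(u - 7)(u - 8) / 6
  L_2(u) = (u - 3)(u - 6)(u - 8) / -4
  L_3(u) = (u - 3)(u - 6)(u - 7) / 10
Then h(u) = 36·L_0(u) + 510·L_1(u) + 848·L_2(u) + 1306·L_3(u).
Expanding and collecting terms gives h(u) = 3u^3 - 3u^2 - 4u - 6.
Check: h(8) = 1306. ✓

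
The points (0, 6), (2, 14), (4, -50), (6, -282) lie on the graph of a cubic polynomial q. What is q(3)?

-3

Using the Lagrange interpolation formula with nodes 0, 2, 4, 6:
  L_0(u) = (u - 2)(u - 4)(u - 6) / -48
  L_1(u) = u(u - 4)(u - 6) / 16
  L_2(u) = u(u - 2)(u - 6) / -16
  L_3(u) = u(u - 2)(u - 4) / 48
Then q(u) = 6·L_0(u) + 14·L_1(u) - 50·L_2(u) - 282·L_3(u).
Expanding and collecting terms gives q(u) = -2u^3 + 3u^2 + 6u + 6.
Evaluating at u = 3: q(3) = -3.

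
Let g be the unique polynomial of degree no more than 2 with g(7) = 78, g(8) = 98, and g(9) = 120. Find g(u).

g(u) = u^2 + 5u - 6

Write g(u) = au^2 + bu + c. Substituting each data point gives a linear system:
  49a + 7b + c = 78
  64a + 8b + c = 98
  81a + 9b + c = 120
Solving the system yields a = 1, b = 5, c = -6.
So g(u) = u² + 5u - 6.
Check: g(7) = 78. ✓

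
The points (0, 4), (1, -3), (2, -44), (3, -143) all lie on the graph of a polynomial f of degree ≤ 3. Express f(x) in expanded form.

f(x) = -4x^3 - 5x^2 + 2x + 4

Write f(x) = ax^3 + bx^2 + cx + d. Substituting each data point gives a linear system:
  d = 4
  a + b + c + d = -3
  8a + 4b + 2c + d = -44
  27a + 9b + 3c + d = -143
Solving the system yields a = -4, b = -5, c = 2, d = 4.
So f(x) = -4x^3 - 5x^2 + 2x + 4.
Check: f(2) = -44. ✓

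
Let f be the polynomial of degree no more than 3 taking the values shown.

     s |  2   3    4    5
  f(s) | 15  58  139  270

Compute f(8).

1083

Using the Lagrange interpolation formula with nodes 2, 3, 4, 5:
  L_0(s) = (s - 3)(s - 4)(s - 5) / -6
  L_1(s) = (s - 2)(s - 4)(s - 5) / 2
  L_2(s) = (s - 2)(s - 3)(s - 5) / -2
  L_3(s) = (s - 2)(s - 3)(s - 4) / 6
Then f(s) = 15·L_0(s) + 58·L_1(s) + 139·L_2(s) + 270·L_3(s).
Expanding and collecting terms gives f(s) = 2s^3 + s^2 - 5.
Evaluating at s = 8: f(8) = 1083.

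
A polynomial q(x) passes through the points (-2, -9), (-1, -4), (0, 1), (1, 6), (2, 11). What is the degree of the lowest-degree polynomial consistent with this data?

Forward differences of the values at x = -2, -1, 0, 1, 2:
  q  : -9  -4  1  6  11
  Δ  : 5  5  5  5
  Δ^2: 0  0  0
  Δ^3: 0  0
  Δ^4: 0
The first differences are constant (5) and nonzero, while all higher differences vanish, so the minimal degree is 1.

1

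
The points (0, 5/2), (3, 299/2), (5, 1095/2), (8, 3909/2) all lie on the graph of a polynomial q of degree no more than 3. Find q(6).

1781/2

Using the Lagrange interpolation formula with nodes 0, 3, 5, 8:
  L_0(u) = (u - 3)(u - 5)(u - 8) / -120
  L_1(u) = u(u - 5)(u - 8) / 30
  L_2(u) = u(u - 3)(u - 8) / -30
  L_3(u) = u(u - 3)(u - 5) / 120
Then q(u) = 5/2·L_0(u) + 299/2·L_1(u) + 1095/2·L_2(u) + 3909/2·L_3(u).
Expanding and collecting terms gives q(u) = 3u^3 + 6u^2 + 4u + 5/2.
Evaluating at u = 6: q(6) = 1781/2.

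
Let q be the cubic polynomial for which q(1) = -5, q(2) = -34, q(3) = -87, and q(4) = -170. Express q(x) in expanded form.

Write q(x) = ax^3 + bx^2 + cx + d. Substituting each data point gives a linear system:
  a + b + c + d = -5
  8a + 4b + 2c + d = -34
  27a + 9b + 3c + d = -87
  64a + 16b + 4c + d = -170
Solving the system yields a = -1, b = -6, c = -4, d = 6.
So q(x) = -x³ - 6x² - 4x + 6.
Check: q(1) = -5. ✓

q(x) = -x^3 - 6x^2 - 4x + 6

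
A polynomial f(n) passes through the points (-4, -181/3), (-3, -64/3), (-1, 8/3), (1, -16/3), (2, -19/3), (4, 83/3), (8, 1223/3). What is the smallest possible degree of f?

Divided differences on the nodes -4, -3, -1, 1, 2, 4, 8:
  order 0: -181/3  -64/3  8/3  -16/3  -19/3  83/3  1223/3
  order 1: 39  12  -4  -1  17  95
  order 2: -9  -4  1  6  13
  order 3: 1  1  1  1
  order 4: 0  0  0
  order 5: 0  0
  order 6: 0
The order-3 divided differences are all 1 (nonzero) and every higher order vanishes, so the data lies on a polynomial of degree exactly 3.

3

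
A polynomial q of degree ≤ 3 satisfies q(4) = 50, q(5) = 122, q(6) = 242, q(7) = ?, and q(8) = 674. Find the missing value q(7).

The 4 known points determine the degree-3 polynomial uniquely.
Write q(u) = au^3 + bu^2 + cu + d. Substituting each data point gives a linear system:
  64a + 16b + 4c + d = 50
  125a + 25b + 5c + d = 122
  216a + 36b + 6c + d = 242
  512a + 64b + 8c + d = 674
Solving the system yields a = 2, b = -6, c = 4, d = 2.
So q(u) = 2u^3 - 6u^2 + 4u + 2.
Then q(7) = 422.

422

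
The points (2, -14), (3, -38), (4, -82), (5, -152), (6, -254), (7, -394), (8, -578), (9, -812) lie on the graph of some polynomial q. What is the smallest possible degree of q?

Forward differences of the values at s = 2, 3, 4, 5, 6, 7, 8, 9:
  q  : -14  -38  -82  -152  -254  -394  -578  -812
  Δ  : -24  -44  -70  -102  -140  -184  -234
  Δ^2: -20  -26  -32  -38  -44  -50
  Δ^3: -6  -6  -6  -6  -6
  Δ^4: 0  0  0  0
  Δ^5: 0  0  0
  Δ^6: 0  0
  Δ^7: 0
The third differences are constant (-6) and nonzero, while all higher differences vanish, so the minimal degree is 3.

3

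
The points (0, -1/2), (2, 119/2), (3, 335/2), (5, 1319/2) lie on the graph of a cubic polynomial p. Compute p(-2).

Write p(n) = an^3 + bn^2 + cn + d. Substituting each data point gives a linear system:
  d = -1/2
  8a + 4b + 2c + d = 119/2
  27a + 9b + 3c + d = 335/2
  125a + 25b + 5c + d = 1319/2
Solving the system yields a = 4, b = 6, c = 2, d = -1/2.
So p(n) = 4n^3 + 6n^2 + 2n - 1/2.
Then p(-2) = -25/2.

-25/2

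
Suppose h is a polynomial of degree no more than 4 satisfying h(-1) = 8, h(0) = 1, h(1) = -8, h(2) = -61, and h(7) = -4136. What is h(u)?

Write h(u) = au^4 + bu^3 + cu^2 + du + e. Substituting each data point gives a linear system:
  a - b + c - d + e = 8
  e = 1
  a + b + c + d + e = -8
  16a + 8b + 4c + 2d + e = -61
  2401a + 343b + 49c + 7d + e = -4136
Solving the system yields a = -1, b = -5, c = 0, d = -3, e = 1.
So h(u) = -u⁴ - 5u³ - 3u + 1.
Check: h(0) = 1. ✓

h(u) = -u^4 - 5u^3 - 3u + 1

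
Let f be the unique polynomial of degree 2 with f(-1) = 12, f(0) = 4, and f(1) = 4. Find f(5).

84

Forward differences of the values at s = -1, 0, 1:
  f  : 12  4  4
  Δ  : -8  0
  Δ^2: 8
The second differences are constant, confirming degree 2.
Interpolating (Newton forward form) and evaluating at s = 5 gives f(5) = 84.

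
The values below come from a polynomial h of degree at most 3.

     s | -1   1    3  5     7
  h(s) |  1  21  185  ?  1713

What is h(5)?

685

The 4 known points determine the degree-3 polynomial uniquely.
Write h(s) = as^3 + bs^2 + cs + d. Substituting each data point gives a linear system:
  -a + b - c + d = 1
  a + b + c + d = 21
  27a + 9b + 3c + d = 185
  343a + 49b + 7c + d = 1713
Solving the system yields a = 4, b = 6, c = 6, d = 5.
So h(s) = 4s^3 + 6s^2 + 6s + 5.
Then h(5) = 685.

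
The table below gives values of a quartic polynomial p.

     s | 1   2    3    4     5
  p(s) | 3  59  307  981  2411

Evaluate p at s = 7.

9339

Forward differences of the values at s = 1, 2, 3, 4, 5:
  p  : 3  59  307  981  2411
  Δ  : 56  248  674  1430
  Δ^2: 192  426  756
  Δ^3: 234  330
  Δ^4: 96
The fourth differences are constant, confirming degree 4.
Interpolating (Newton forward form) and evaluating at s = 7 gives p(7) = 9339.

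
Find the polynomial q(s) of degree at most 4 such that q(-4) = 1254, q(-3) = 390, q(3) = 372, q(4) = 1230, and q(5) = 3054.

Write q(s) = as^4 + bs^3 + cs^2 + ds + e. Substituting each data point gives a linear system:
  256a - 64b + 16c - 4d + e = 1254
  81a - 27b + 9c - 3d + e = 390
  81a + 27b + 9c + 3d + e = 372
  256a + 64b + 16c + 4d + e = 1230
  625a + 125b + 25c + 5d + e = 3054
Solving the system yields a = 5, b = 0, c = -2, d = -3, e = -6.
So q(s) = 5s^4 - 2s^2 - 3s - 6.
Check: q(-4) = 1254. ✓

q(s) = 5s^4 - 2s^2 - 3s - 6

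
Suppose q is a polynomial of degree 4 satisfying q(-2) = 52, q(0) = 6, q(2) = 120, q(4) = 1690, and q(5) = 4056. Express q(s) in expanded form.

Write q(s) = as^4 + bs^3 + cs^2 + ds + e. Substituting each data point gives a linear system:
  16a - 8b + 4c - 2d + e = 52
  e = 6
  16a + 8b + 4c + 2d + e = 120
  256a + 64b + 16c + 4d + e = 1690
  625a + 125b + 25c + 5d + e = 4056
Solving the system yields a = 6, b = 3, c = -4, d = 5, e = 6.
So q(s) = 6s^4 + 3s^3 - 4s^2 + 5s + 6.
Check: q(2) = 120. ✓

q(s) = 6s^4 + 3s^3 - 4s^2 + 5s + 6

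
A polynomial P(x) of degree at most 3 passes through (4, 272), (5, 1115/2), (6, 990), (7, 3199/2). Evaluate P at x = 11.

Write P(x) = ax^3 + bx^2 + cx + d. Substituting each data point gives a linear system:
  64a + 16b + 4c + d = 272
  125a + 25b + 5c + d = 1115/2
  216a + 36b + 6c + d = 990
  343a + 49b + 7c + d = 3199/2
Solving the system yields a = 5, b = -3/2, c = -6, d = 0.
So P(x) = 5x^3 - (3/2)x^2 - 6x.
Then P(11) = 12815/2.

12815/2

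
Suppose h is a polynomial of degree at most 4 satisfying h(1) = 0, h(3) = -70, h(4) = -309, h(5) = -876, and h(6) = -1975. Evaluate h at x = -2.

Using the Lagrange interpolation formula with nodes 1, 3, 4, 5, 6:
  L_0(x) = (x - 3)(x - 4)(x - 5)(x - 6) / 120
  L_1(x) = (x - 1)(x - 4)(x - 5)(x - 6) / -12
  L_2(x) = (x - 1)(x - 3)(x - 5)(x - 6) / 6
  L_3(x) = (x - 1)(x - 3)(x - 4)(x - 6) / -8
  L_4(x) = (x - 1)(x - 3)(x - 4)(x - 5) / 30
Then h(x) = 0·L_0(x) - 70·L_1(x) - 309·L_2(x) - 876·L_3(x) - 1975·L_4(x).
Expanding and collecting terms gives h(x) = -2x^4 + 2x^3 + 6x^2 - 5x - 1.
Evaluating at x = -2: h(-2) = -15.

-15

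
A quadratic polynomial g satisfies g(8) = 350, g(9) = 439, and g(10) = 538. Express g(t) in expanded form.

g(t) = 5t^2 + 4t - 2

Using the Lagrange interpolation formula with nodes 8, 9, 10:
  L_0(t) = (t - 9)(t - 10) / 2
  L_1(t) = (t - 8)(t - 10) / -1
  L_2(t) = (t - 8)(t - 9) / 2
Then g(t) = 350·L_0(t) + 439·L_1(t) + 538·L_2(t).
Expanding and collecting terms gives g(t) = 5t^2 + 4t - 2.
Check: g(8) = 350. ✓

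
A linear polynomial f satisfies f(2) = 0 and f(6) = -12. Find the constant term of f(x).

Write f(x) = ax + b. Substituting each data point gives a linear system:
  2a + b = 0
  6a + b = -12
Solving the system yields a = -3, b = 6.
So f(x) = -3x + 6.
The constant term is 6.

6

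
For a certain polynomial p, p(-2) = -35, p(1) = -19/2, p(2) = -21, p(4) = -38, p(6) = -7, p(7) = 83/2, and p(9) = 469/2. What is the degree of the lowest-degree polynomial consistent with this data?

3

Divided differences on the nodes -2, 1, 2, 4, 6, 7, 9:
  order 0: -35  -19/2  -21  -38  -7  83/2  469/2
  order 1: 17/2  -23/2  -17/2  31/2  97/2  193/2
  order 2: -5  1  6  11  16
  order 3: 1  1  1  1
  order 4: 0  0  0
  order 5: 0  0
  order 6: 0
The order-3 divided differences are all 1 (nonzero) and every higher order vanishes, so the data lies on a polynomial of degree exactly 3.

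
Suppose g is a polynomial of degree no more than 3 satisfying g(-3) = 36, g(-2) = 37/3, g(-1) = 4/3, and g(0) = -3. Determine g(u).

g(u) = -u^3 + (1/3)u^2 - 3u - 3

Write g(u) = au^3 + bu^2 + cu + d. Substituting each data point gives a linear system:
  -27a + 9b - 3c + d = 36
  -8a + 4b - 2c + d = 37/3
  -a + b - c + d = 4/3
  d = -3
Solving the system yields a = -1, b = 1/3, c = -3, d = -3.
So g(u) = -u^3 + (1/3)u^2 - 3u - 3.
Check: g(-3) = 36. ✓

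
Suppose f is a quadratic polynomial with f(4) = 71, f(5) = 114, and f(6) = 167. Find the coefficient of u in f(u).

-2

Write f(u) = au^2 + bu + c. Substituting each data point gives a linear system:
  16a + 4b + c = 71
  25a + 5b + c = 114
  36a + 6b + c = 167
Solving the system yields a = 5, b = -2, c = -1.
So f(u) = 5u^2 - 2u - 1.
The coefficient of u is -2.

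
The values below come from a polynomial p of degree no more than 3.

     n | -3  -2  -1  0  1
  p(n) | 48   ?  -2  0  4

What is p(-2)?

10

On equispaced nodes a degree-3 polynomial has vanishing fourth forward difference, so
  p(-3) - 4·p(-2) + 6·p(-1) - 4·p(0) + p(1) = 0.
Substituting the known values and solving for p(-2):
  -4·p(-2) = -40
  p(-2) = 10.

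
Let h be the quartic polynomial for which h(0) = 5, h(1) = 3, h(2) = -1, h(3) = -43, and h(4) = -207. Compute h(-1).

-7

Write h(t) = at^4 + bt^3 + ct^2 + dt + e. Substituting each data point gives a linear system:
  e = 5
  a + b + c + d + e = 3
  16a + 8b + 4c + 2d + e = -1
  81a + 27b + 9c + 3d + e = -43
  256a + 64b + 16c + 4d + e = -207
Solving the system yields a = -2, b = 6, c = -5, d = -1, e = 5.
So h(t) = -2t^4 + 6t^3 - 5t^2 - t + 5.
Then h(-1) = -7.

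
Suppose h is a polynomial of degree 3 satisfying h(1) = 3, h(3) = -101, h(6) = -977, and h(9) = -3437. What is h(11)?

-6357

Using the Lagrange interpolation formula with nodes 1, 3, 6, 9:
  L_0(t) = (t - 3)(t - 6)(t - 9) / -80
  L_1(t) = (t - 1)(t - 6)(t - 9) / 36
  L_2(t) = (t - 1)(t - 3)(t - 9) / -45
  L_3(t) = (t - 1)(t - 3)(t - 6) / 144
Then h(t) = 3·L_0(t) - 101·L_1(t) - 977·L_2(t) - 3437·L_3(t).
Expanding and collecting terms gives h(t) = -5t^3 + 2t^2 + 5t + 1.
Evaluating at t = 11: h(11) = -6357.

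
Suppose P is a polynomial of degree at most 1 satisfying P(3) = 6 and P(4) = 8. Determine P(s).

P(s) = 2s

Using the Lagrange interpolation formula with nodes 3, 4:
  L_0(s) = (s - 4) / -1
  L_1(s) = (s - 3) / 1
Then P(s) = 6·L_0(s) + 8·L_1(s).
Expanding and collecting terms gives P(s) = 2s.
Check: P(3) = 6. ✓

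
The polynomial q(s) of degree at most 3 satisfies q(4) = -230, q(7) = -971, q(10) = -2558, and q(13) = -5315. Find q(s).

q(s) = -2s^3 - 5s^2 - 6s + 2

Write q(s) = as^3 + bs^2 + cs + d. Substituting each data point gives a linear system:
  64a + 16b + 4c + d = -230
  343a + 49b + 7c + d = -971
  1000a + 100b + 10c + d = -2558
  2197a + 169b + 13c + d = -5315
Solving the system yields a = -2, b = -5, c = -6, d = 2.
So q(s) = -2s^3 - 5s^2 - 6s + 2.
Check: q(10) = -2558. ✓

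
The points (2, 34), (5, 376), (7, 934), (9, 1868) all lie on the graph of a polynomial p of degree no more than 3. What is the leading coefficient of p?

2

Write p(n) = an^3 + bn^2 + cn + d. Substituting each data point gives a linear system:
  8a + 4b + 2c + d = 34
  125a + 25b + 5c + d = 376
  343a + 49b + 7c + d = 934
  729a + 81b + 9c + d = 1868
Solving the system yields a = 2, b = 5, c = 1, d = -4.
So p(n) = 2n^3 + 5n^2 + n - 4.
The leading coefficient is 2.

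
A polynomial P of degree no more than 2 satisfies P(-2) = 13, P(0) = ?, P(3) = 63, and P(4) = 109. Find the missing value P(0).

The 3 known points determine the degree-2 polynomial uniquely.
Write P(s) = as^2 + bs + c. Substituting each data point gives a linear system:
  4a - 2b + c = 13
  9a + 3b + c = 63
  16a + 4b + c = 109
Solving the system yields a = 6, b = 4, c = -3.
So P(s) = 6s^2 + 4s - 3.
Then P(0) = -3.

-3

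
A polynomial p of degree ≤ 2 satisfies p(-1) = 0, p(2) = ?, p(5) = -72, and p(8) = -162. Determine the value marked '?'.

-18

The 3 known points determine the degree-2 polynomial uniquely.
Write p(n) = an^2 + bn + c. Substituting each data point gives a linear system:
  a - b + c = 0
  25a + 5b + c = -72
  64a + 8b + c = -162
Solving the system yields a = -2, b = -4, c = -2.
So p(n) = -2n^2 - 4n - 2.
Then p(2) = -18.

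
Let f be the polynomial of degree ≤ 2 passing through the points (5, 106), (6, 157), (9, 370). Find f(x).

Write f(x) = ax^2 + bx + c. Substituting each data point gives a linear system:
  25a + 5b + c = 106
  36a + 6b + c = 157
  81a + 9b + c = 370
Solving the system yields a = 5, b = -4, c = 1.
So f(x) = 5x^2 - 4x + 1.
Check: f(6) = 157. ✓

f(x) = 5x^2 - 4x + 1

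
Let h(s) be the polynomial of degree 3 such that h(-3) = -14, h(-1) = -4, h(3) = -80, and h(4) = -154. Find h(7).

-604

Using the Lagrange interpolation formula with nodes -3, -1, 3, 4:
  L_0(s) = (s + 1)(s - 3)(s - 4) / -84
  L_1(s) = (s + 3)(s - 3)(s - 4) / 40
  L_2(s) = (s + 3)(s + 1)(s - 4) / -24
  L_3(s) = (s + 3)(s + 1)(s - 3) / 35
Then h(s) = -14·L_0(s) - 4·L_1(s) - 80·L_2(s) - 154·L_3(s).
Expanding and collecting terms gives h(s) = -s^3 - 5s^2 - 2s - 2.
Evaluating at s = 7: h(7) = -604.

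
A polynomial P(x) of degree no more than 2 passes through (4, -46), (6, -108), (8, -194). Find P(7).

Write P(x) = ax^2 + bx + c. Substituting each data point gives a linear system:
  16a + 4b + c = -46
  36a + 6b + c = -108
  64a + 8b + c = -194
Solving the system yields a = -3, b = -1, c = 6.
So P(x) = -3x^2 - x + 6.
Then P(7) = -148.

-148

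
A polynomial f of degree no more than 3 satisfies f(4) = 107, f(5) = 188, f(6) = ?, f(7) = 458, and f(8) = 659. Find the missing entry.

The 4 known points determine the degree-3 polynomial uniquely.
Write f(x) = ax^3 + bx^2 + cx + d. Substituting each data point gives a linear system:
  64a + 16b + 4c + d = 107
  125a + 25b + 5c + d = 188
  343a + 49b + 7c + d = 458
  512a + 64b + 8c + d = 659
Solving the system yields a = 1, b = 2, c = 2, d = 3.
So f(x) = x^3 + 2x^2 + 2x + 3.
Then f(6) = 303.

303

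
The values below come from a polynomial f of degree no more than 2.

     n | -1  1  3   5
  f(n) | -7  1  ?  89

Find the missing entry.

33

On equispaced nodes a degree-2 polynomial has vanishing third forward difference, so
  - f(-1) + 3·f(1) - 3·f(3) + f(5) = 0.
Substituting the known values and solving for f(3):
  -3·f(3) = -99
  f(3) = 33.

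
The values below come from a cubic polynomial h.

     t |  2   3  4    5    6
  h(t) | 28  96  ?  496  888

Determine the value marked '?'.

242

The 4 known points determine the degree-3 polynomial uniquely.
Write h(t) = at^3 + bt^2 + ct + d. Substituting each data point gives a linear system:
  8a + 4b + 2c + d = 28
  27a + 9b + 3c + d = 96
  125a + 25b + 5c + d = 496
  216a + 36b + 6c + d = 888
Solving the system yields a = 5, b = -6, c = 3, d = 6.
So h(t) = 5t³ - 6t² + 3t + 6.
Then h(4) = 242.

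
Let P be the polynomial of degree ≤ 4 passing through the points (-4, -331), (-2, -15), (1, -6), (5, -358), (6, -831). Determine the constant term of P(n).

Write P(n) = an^4 + bn^3 + cn^2 + dn + e. Substituting each data point gives a linear system:
  256a - 64b + 16c - 4d + e = -331
  16a - 8b + 4c - 2d + e = -15
  a + b + c + d + e = -6
  625a + 125b + 25c + 5d + e = -358
  1296a + 216b + 36c + 6d + e = -831
Solving the system yields a = -1, b = 2, c = 2, d = -6, e = -3.
So P(n) = -n^4 + 2n^3 + 2n^2 - 6n - 3.
The constant term is -3.

-3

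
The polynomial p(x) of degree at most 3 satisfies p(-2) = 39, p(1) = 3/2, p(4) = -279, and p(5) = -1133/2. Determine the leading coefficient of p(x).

-5

Write p(x) = ax^3 + bx^2 + cx + d. Substituting each data point gives a linear system:
  -8a + 4b - 2c + d = 39
  a + b + c + d = 3/2
  64a + 16b + 4c + d = -279
  125a + 25b + 5c + d = -1133/2
Solving the system yields a = -5, b = 3/2, c = 4, d = 1.
So p(x) = -5x^3 + (3/2)x^2 + 4x + 1.
The leading coefficient is -5.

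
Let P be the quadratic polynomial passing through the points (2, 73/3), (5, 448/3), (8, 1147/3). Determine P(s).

P(s) = 6s^2 - (1/3)s + 1

Write P(s) = as^2 + bs + c. Substituting each data point gives a linear system:
  4a + 2b + c = 73/3
  25a + 5b + c = 448/3
  64a + 8b + c = 1147/3
Solving the system yields a = 6, b = -1/3, c = 1.
So P(s) = 6s^2 - (1/3)s + 1.
Check: P(2) = 73/3. ✓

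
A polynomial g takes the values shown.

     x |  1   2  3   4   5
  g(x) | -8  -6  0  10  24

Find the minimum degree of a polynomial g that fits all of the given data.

2

Forward differences of the values at x = 1, 2, 3, 4, 5:
  g  : -8  -6  0  10  24
  Δ  : 2  6  10  14
  Δ^2: 4  4  4
  Δ^3: 0  0
  Δ^4: 0
The second differences are constant (4) and nonzero, while all higher differences vanish, so the minimal degree is 2.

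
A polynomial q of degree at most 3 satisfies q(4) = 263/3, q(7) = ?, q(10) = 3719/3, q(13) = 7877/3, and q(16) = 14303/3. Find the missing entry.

The 4 known points determine the degree-3 polynomial uniquely.
Write q(n) = an^3 + bn^2 + cn + d. Substituting each data point gives a linear system:
  64a + 16b + 4c + d = 263/3
  1000a + 100b + 10c + d = 3719/3
  2197a + 169b + 13c + d = 7877/3
  4096a + 256b + 16c + d = 14303/3
Solving the system yields a = 1, b = 3, c = -6, d = -1/3.
So q(n) = n^3 + 3n^2 - 6n - 1/3.
Then q(7) = 1343/3.

1343/3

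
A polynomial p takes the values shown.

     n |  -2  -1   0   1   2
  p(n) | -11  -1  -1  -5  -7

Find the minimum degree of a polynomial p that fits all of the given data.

3

Forward differences of the values at n = -2, -1, 0, 1, 2:
  p  : -11  -1  -1  -5  -7
  Δ  : 10  0  -4  -2
  Δ^2: -10  -4  2
  Δ^3: 6  6
  Δ^4: 0
The third differences are constant (6) and nonzero, while all higher differences vanish, so the minimal degree is 3.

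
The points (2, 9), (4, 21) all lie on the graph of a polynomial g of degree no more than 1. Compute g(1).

Using the Lagrange interpolation formula with nodes 2, 4:
  L_0(x) = (x - 4) / -2
  L_1(x) = (x - 2) / 2
Then g(x) = 9·L_0(x) + 21·L_1(x).
Expanding and collecting terms gives g(x) = 6x - 3.
Evaluating at x = 1: g(1) = 3.

3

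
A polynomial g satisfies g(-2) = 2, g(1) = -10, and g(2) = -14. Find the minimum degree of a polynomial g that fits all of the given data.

Divided differences on the nodes -2, 1, 2:
  order 0: 2  -10  -14
  order 1: -4  -4
  order 2: 0
The order-1 divided differences are all -4 (nonzero) and every higher order vanishes, so the data lies on a polynomial of degree exactly 1.

1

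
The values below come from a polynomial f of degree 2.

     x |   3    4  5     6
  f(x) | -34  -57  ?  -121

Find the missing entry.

-86

The 3 known points determine the degree-2 polynomial uniquely.
Write f(x) = ax^2 + bx + c. Substituting each data point gives a linear system:
  9a + 3b + c = -34
  16a + 4b + c = -57
  36a + 6b + c = -121
Solving the system yields a = -3, b = -2, c = -1.
So f(x) = -3x^2 - 2x - 1.
Then f(5) = -86.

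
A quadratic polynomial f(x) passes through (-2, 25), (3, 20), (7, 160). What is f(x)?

Write f(x) = ax^2 + bx + c. Substituting each data point gives a linear system:
  4a - 2b + c = 25
  9a + 3b + c = 20
  49a + 7b + c = 160
Solving the system yields a = 4, b = -5, c = -1.
So f(x) = 4x² - 5x - 1.
Check: f(7) = 160. ✓

f(x) = 4x^2 - 5x - 1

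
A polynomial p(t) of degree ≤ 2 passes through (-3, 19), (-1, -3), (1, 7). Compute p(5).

Forward differences of the values at t = -3, -1, 1:
  p  : 19  -3  7
  Δ  : -22  10
  Δ^2: 32
The second differences are constant, confirming degree 2.
Interpolating (Newton forward form) and evaluating at t = 5 gives p(5) = 123.

123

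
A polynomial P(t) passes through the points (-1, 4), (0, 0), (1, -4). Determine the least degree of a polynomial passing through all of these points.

1

Forward differences of the values at t = -1, 0, 1:
  P  : 4  0  -4
  Δ  : -4  -4
  Δ^2: 0
The first differences are constant (-4) and nonzero, while all higher differences vanish, so the minimal degree is 1.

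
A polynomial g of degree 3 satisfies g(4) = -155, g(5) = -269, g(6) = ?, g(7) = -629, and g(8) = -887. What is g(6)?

On equispaced nodes a degree-3 polynomial has vanishing fourth forward difference, so
  g(4) - 4·g(5) + 6·g(6) - 4·g(7) + g(8) = 0.
Substituting the known values and solving for g(6):
  6·g(6) = -2550
  g(6) = -425.

-425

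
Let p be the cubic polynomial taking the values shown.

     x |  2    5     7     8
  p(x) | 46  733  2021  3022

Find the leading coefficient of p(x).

Write p(x) = ax^3 + bx^2 + cx + d. Substituting each data point gives a linear system:
  8a + 4b + 2c + d = 46
  125a + 25b + 5c + d = 733
  343a + 49b + 7c + d = 2021
  512a + 64b + 8c + d = 3022
Solving the system yields a = 6, b = -1, c = 2, d = -2.
So p(x) = 6x^3 - x^2 + 2x - 2.
The leading coefficient is 6.

6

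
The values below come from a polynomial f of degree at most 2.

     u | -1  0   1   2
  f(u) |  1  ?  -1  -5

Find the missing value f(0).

1

The 3 known points determine the degree-2 polynomial uniquely.
Write f(u) = au^2 + bu + c. Substituting each data point gives a linear system:
  a - b + c = 1
  a + b + c = -1
  4a + 2b + c = -5
Solving the system yields a = -1, b = -1, c = 1.
So f(u) = -u^2 - u + 1.
Then f(0) = 1.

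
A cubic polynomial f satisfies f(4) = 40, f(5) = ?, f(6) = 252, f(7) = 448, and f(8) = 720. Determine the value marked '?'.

120

On equispaced nodes a degree-3 polynomial has vanishing fourth forward difference, so
  f(4) - 4·f(5) + 6·f(6) - 4·f(7) + f(8) = 0.
Substituting the known values and solving for f(5):
  -4·f(5) = -480
  f(5) = 120.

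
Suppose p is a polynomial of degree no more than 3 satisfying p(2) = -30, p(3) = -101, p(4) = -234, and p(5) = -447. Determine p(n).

p(n) = -3n^3 - 4n^2 + 6n - 2

Using the Lagrange interpolation formula with nodes 2, 3, 4, 5:
  L_0(n) = (n - 3)(n - 4)(n - 5) / -6
  L_1(n) = (n - 2)(n - 4)(n - 5) / 2
  L_2(n) = (n - 2)(n - 3)(n - 5) / -2
  L_3(n) = (n - 2)(n - 3)(n - 4) / 6
Then p(n) = -30·L_0(n) - 101·L_1(n) - 234·L_2(n) - 447·L_3(n).
Expanding and collecting terms gives p(n) = -3n^3 - 4n^2 + 6n - 2.
Check: p(4) = -234. ✓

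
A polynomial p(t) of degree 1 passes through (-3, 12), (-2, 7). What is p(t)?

Write p(t) = at + b. Substituting each data point gives a linear system:
  -3a + b = 12
  -2a + b = 7
Solving the system yields a = -5, b = -3.
So p(t) = -5t - 3.
Check: p(-2) = 7. ✓

p(t) = -5t - 3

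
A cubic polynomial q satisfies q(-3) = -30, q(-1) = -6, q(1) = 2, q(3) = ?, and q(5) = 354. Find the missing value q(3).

90

On equispaced nodes a degree-3 polynomial has vanishing fourth forward difference, so
  q(-3) - 4·q(-1) + 6·q(1) - 4·q(3) + q(5) = 0.
Substituting the known values and solving for q(3):
  -4·q(3) = -360
  q(3) = 90.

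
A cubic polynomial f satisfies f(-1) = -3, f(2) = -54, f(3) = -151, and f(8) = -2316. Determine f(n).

f(n) = -4n^3 - 4n^2 - n - 4

Write f(n) = an^3 + bn^2 + cn + d. Substituting each data point gives a linear system:
  -a + b - c + d = -3
  8a + 4b + 2c + d = -54
  27a + 9b + 3c + d = -151
  512a + 64b + 8c + d = -2316
Solving the system yields a = -4, b = -4, c = -1, d = -4.
So f(n) = -4n^3 - 4n^2 - n - 4.
Check: f(2) = -54. ✓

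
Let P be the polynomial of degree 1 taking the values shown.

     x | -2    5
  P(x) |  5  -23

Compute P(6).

Write P(x) = ax + b. Substituting each data point gives a linear system:
  -2a + b = 5
  5a + b = -23
Solving the system yields a = -4, b = -3.
So P(x) = -4x - 3.
Then P(6) = -27.

-27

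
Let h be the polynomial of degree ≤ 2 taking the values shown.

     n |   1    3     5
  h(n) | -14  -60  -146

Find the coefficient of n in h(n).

Write h(n) = an^2 + bn + c. Substituting each data point gives a linear system:
  a + b + c = -14
  9a + 3b + c = -60
  25a + 5b + c = -146
Solving the system yields a = -5, b = -3, c = -6.
So h(n) = -5n^2 - 3n - 6.
The coefficient of n is -3.

-3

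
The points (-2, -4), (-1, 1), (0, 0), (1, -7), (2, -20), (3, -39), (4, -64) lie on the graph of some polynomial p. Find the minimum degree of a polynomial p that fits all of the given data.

2

Forward differences of the values at u = -2, -1, 0, 1, 2, 3, 4:
  p  : -4  1  0  -7  -20  -39  -64
  Δ  : 5  -1  -7  -13  -19  -25
  Δ^2: -6  -6  -6  -6  -6
  Δ^3: 0  0  0  0
  Δ^4: 0  0  0
  Δ^5: 0  0
  Δ^6: 0
The second differences are constant (-6) and nonzero, while all higher differences vanish, so the minimal degree is 2.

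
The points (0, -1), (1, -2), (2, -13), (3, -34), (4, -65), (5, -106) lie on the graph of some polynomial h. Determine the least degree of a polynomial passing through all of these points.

Forward differences of the values at x = 0, 1, 2, 3, 4, 5:
  h  : -1  -2  -13  -34  -65  -106
  Δ  : -1  -11  -21  -31  -41
  Δ^2: -10  -10  -10  -10
  Δ^3: 0  0  0
  Δ^4: 0  0
  Δ^5: 0
The second differences are constant (-10) and nonzero, while all higher differences vanish, so the minimal degree is 2.

2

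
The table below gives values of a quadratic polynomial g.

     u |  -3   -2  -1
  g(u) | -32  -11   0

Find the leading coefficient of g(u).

-5

Write g(u) = au^2 + bu + c. Substituting each data point gives a linear system:
  9a - 3b + c = -32
  4a - 2b + c = -11
  a - b + c = 0
Solving the system yields a = -5, b = -4, c = 1.
So g(u) = -5u² - 4u + 1.
The leading coefficient is -5.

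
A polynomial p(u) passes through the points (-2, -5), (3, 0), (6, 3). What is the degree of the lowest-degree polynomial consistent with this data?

Divided differences on the nodes -2, 3, 6:
  order 0: -5  0  3
  order 1: 1  1
  order 2: 0
The order-1 divided differences are all 1 (nonzero) and every higher order vanishes, so the data lies on a polynomial of degree exactly 1.

1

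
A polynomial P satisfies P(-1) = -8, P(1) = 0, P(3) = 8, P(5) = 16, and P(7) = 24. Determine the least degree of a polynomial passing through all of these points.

1

Forward differences of the values at s = -1, 1, 3, 5, 7:
  P  : -8  0  8  16  24
  Δ  : 8  8  8  8
  Δ^2: 0  0  0
  Δ^3: 0  0
  Δ^4: 0
The first differences are constant (8) and nonzero, while all higher differences vanish, so the minimal degree is 1.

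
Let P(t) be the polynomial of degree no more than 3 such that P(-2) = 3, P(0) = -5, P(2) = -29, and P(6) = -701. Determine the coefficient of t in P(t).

Write P(t) = at^3 + bt^2 + ct + d. Substituting each data point gives a linear system:
  -8a + 4b - 2c + d = 3
  d = -5
  8a + 4b + 2c + d = -29
  216a + 36b + 6c + d = -701
Solving the system yields a = -3, b = -2, c = 4, d = -5.
So P(t) = -3t^3 - 2t^2 + 4t - 5.
The coefficient of t is 4.

4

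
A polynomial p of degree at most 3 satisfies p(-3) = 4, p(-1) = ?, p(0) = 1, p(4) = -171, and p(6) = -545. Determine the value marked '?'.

-6

The 4 known points determine the degree-3 polynomial uniquely.
Write p(t) = at^3 + bt^2 + ct + d. Substituting each data point gives a linear system:
  -27a + 9b - 3c + d = 4
  d = 1
  64a + 16b + 4c + d = -171
  216a + 36b + 6c + d = -545
Solving the system yields a = -2, b = -4, c = 5, d = 1.
So p(t) = -2t^3 - 4t^2 + 5t + 1.
Then p(-1) = -6.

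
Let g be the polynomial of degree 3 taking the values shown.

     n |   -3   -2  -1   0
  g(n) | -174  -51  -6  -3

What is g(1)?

-6

Using the Lagrange interpolation formula with nodes -3, -2, -1, 0:
  L_0(n) = (n + 2)(n + 1)n / -6
  L_1(n) = (n + 3)(n + 1)n / 2
  L_2(n) = (n + 3)(n + 2)n / -2
  L_3(n) = (n + 3)(n + 2)(n + 1) / 6
Then g(n) = -174·L_0(n) - 51·L_1(n) - 6·L_2(n) - 3·L_3(n).
Expanding and collecting terms gives g(n) = 6n^3 - 3n^2 - 6n - 3.
Evaluating at n = 1: g(1) = -6.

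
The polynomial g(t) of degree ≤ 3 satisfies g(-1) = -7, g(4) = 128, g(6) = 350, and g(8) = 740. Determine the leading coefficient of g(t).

Write g(t) = at^3 + bt^2 + ct + d. Substituting each data point gives a linear system:
  -a + b - c + d = -7
  64a + 16b + 4c + d = 128
  216a + 36b + 6c + d = 350
  512a + 64b + 8c + d = 740
Solving the system yields a = 1, b = 3, c = 5, d = -4.
So g(t) = t^3 + 3t^2 + 5t - 4.
The leading coefficient is 1.

1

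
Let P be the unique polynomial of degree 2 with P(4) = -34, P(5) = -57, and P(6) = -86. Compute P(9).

Using the Lagrange interpolation formula with nodes 4, 5, 6:
  L_0(t) = (t - 5)(t - 6) / 2
  L_1(t) = (t - 4)(t - 6) / -1
  L_2(t) = (t - 4)(t - 5) / 2
Then P(t) = -34·L_0(t) - 57·L_1(t) - 86·L_2(t).
Expanding and collecting terms gives P(t) = -3t^2 + 4t - 2.
Evaluating at t = 9: P(9) = -209.

-209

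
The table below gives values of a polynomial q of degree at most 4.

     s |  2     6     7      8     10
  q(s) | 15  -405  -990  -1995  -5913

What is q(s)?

Write q(s) = as^4 + bs^3 + cs^2 + ds + e. Substituting each data point gives a linear system:
  16a + 8b + 4c + 2d + e = 15
  1296a + 216b + 36c + 6d + e = -405
  2401a + 343b + 49c + 7d + e = -990
  4096a + 512b + 64c + 8d + e = -1995
  10000a + 1000b + 100c + 10d + e = -5913
Solving the system yields a = -1, b = 4, c = 1, d = -1, e = -3.
So q(s) = -s⁴ + 4s³ + s² - s - 3.
Check: q(8) = -1995. ✓

q(s) = -s^4 + 4s^3 + s^2 - s - 3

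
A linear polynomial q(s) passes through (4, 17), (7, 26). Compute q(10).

Write q(s) = as + b. Substituting each data point gives a linear system:
  4a + b = 17
  7a + b = 26
Solving the system yields a = 3, b = 5.
So q(s) = 3s + 5.
Then q(10) = 35.

35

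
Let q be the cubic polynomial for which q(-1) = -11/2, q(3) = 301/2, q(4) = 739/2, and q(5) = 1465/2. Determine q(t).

q(t) = 6t^3 - 3t - 5/2

Write q(t) = at^3 + bt^2 + ct + d. Substituting each data point gives a linear system:
  -a + b - c + d = -11/2
  27a + 9b + 3c + d = 301/2
  64a + 16b + 4c + d = 739/2
  125a + 25b + 5c + d = 1465/2
Solving the system yields a = 6, b = 0, c = -3, d = -5/2.
So q(t) = 6t^3 - 3t - 5/2.
Check: q(-1) = -11/2. ✓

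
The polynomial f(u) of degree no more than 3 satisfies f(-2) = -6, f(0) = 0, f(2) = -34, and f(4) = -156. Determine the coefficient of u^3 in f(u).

Write f(u) = au^3 + bu^2 + cu + d. Substituting each data point gives a linear system:
  -8a + 4b - 2c + d = -6
  d = 0
  8a + 4b + 2c + d = -34
  64a + 16b + 4c + d = -156
Solving the system yields a = -1, b = -5, c = -3, d = 0.
So f(u) = -u^3 - 5u^2 - 3u.
The leading coefficient is -1.

-1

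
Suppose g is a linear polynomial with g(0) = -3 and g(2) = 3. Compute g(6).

Write g(x) = ax + b. Substituting each data point gives a linear system:
  b = -3
  2a + b = 3
Solving the system yields a = 3, b = -3.
So g(x) = 3x - 3.
Then g(6) = 15.

15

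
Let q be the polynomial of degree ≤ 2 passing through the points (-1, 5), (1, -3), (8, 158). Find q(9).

205

Write q(n) = an^2 + bn + c. Substituting each data point gives a linear system:
  a - b + c = 5
  a + b + c = -3
  64a + 8b + c = 158
Solving the system yields a = 3, b = -4, c = -2.
So q(n) = 3n² - 4n - 2.
Then q(9) = 205.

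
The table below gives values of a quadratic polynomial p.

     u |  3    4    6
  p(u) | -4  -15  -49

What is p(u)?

p(u) = -2u^2 + 3u + 5

Write p(u) = au^2 + bu + c. Substituting each data point gives a linear system:
  9a + 3b + c = -4
  16a + 4b + c = -15
  36a + 6b + c = -49
Solving the system yields a = -2, b = 3, c = 5.
So p(u) = -2u^2 + 3u + 5.
Check: p(6) = -49. ✓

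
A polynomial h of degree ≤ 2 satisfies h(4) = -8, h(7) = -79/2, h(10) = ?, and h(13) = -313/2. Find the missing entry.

-89

The 3 known points determine the degree-2 polynomial uniquely.
Write h(n) = an^2 + bn + c. Substituting each data point gives a linear system:
  16a + 4b + c = -8
  49a + 7b + c = -79/2
  169a + 13b + c = -313/2
Solving the system yields a = -1, b = 1/2, c = 6.
So h(n) = -n² + (1/2)n + 6.
Then h(10) = -89.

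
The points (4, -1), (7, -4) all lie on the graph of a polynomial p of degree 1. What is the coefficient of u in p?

-1

Write p(u) = au + b. Substituting each data point gives a linear system:
  4a + b = -1
  7a + b = -4
Solving the system yields a = -1, b = 3.
So p(u) = -u + 3.
The leading coefficient is -1.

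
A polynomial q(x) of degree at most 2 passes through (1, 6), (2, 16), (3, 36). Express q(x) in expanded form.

Write q(x) = ax^2 + bx + c. Substituting each data point gives a linear system:
  a + b + c = 6
  4a + 2b + c = 16
  9a + 3b + c = 36
Solving the system yields a = 5, b = -5, c = 6.
So q(x) = 5x^2 - 5x + 6.
Check: q(3) = 36. ✓

q(x) = 5x^2 - 5x + 6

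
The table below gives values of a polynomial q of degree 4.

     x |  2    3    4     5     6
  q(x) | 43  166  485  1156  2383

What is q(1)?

8

Forward differences of the values at x = 2, 3, 4, 5, 6:
  q  : 43  166  485  1156  2383
  Δ  : 123  319  671  1227
  Δ^2: 196  352  556
  Δ^3: 156  204
  Δ^4: 48
The fourth differences are constant, confirming degree 4.
Interpolating (Newton forward form) and evaluating at x = 1 gives q(1) = 8.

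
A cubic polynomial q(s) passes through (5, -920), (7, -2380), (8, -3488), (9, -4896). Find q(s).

q(s) = -6s^3 - 6s^2 - 4s

Using the Lagrange interpolation formula with nodes 5, 7, 8, 9:
  L_0(s) = (s - 7)(s - 8)(s - 9) / -24
  L_1(s) = (s - 5)(s - 8)(s - 9) / 4
  L_2(s) = (s - 5)(s - 7)(s - 9) / -3
  L_3(s) = (s - 5)(s - 7)(s - 8) / 8
Then q(s) = -920·L_0(s) - 2380·L_1(s) - 3488·L_2(s) - 4896·L_3(s).
Expanding and collecting terms gives q(s) = -6s^3 - 6s^2 - 4s.
Check: q(7) = -2380. ✓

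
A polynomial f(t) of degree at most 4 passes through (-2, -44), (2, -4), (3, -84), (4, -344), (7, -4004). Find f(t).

f(t) = -2t^4 + 2t^3 + 2t^2 + 2t

Write f(t) = at^4 + bt^3 + ct^2 + dt + e. Substituting each data point gives a linear system:
  16a - 8b + 4c - 2d + e = -44
  16a + 8b + 4c + 2d + e = -4
  81a + 27b + 9c + 3d + e = -84
  256a + 64b + 16c + 4d + e = -344
  2401a + 343b + 49c + 7d + e = -4004
Solving the system yields a = -2, b = 2, c = 2, d = 2, e = 0.
So f(t) = -2t⁴ + 2t³ + 2t² + 2t.
Check: f(4) = -344. ✓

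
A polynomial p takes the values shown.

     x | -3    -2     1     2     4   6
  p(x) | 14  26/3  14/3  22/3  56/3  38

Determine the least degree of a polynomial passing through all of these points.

Divided differences on the nodes -3, -2, 1, 2, 4, 6:
  order 0: 14  26/3  14/3  22/3  56/3  38
  order 1: -16/3  -4/3  8/3  17/3  29/3
  order 2: 1  1  1  1
  order 3: 0  0  0
  order 4: 0  0
  order 5: 0
The order-2 divided differences are all 1 (nonzero) and every higher order vanishes, so the data lies on a polynomial of degree exactly 2.

2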